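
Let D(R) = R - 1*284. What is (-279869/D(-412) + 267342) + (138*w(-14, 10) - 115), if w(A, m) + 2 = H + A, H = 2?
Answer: 184925189/696 ≈ 2.6570e+5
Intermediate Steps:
w(A, m) = A (w(A, m) = -2 + (2 + A) = A)
D(R) = -284 + R (D(R) = R - 284 = -284 + R)
(-279869/D(-412) + 267342) + (138*w(-14, 10) - 115) = (-279869/(-284 - 412) + 267342) + (138*(-14) - 115) = (-279869/(-696) + 267342) + (-1932 - 115) = (-279869*(-1/696) + 267342) - 2047 = (279869/696 + 267342) - 2047 = 186349901/696 - 2047 = 184925189/696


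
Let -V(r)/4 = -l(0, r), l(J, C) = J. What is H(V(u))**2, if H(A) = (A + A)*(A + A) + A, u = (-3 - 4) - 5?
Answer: 0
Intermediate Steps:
u = -12 (u = -7 - 5 = -12)
V(r) = 0 (V(r) = -(-4)*0 = -4*0 = 0)
H(A) = A + 4*A**2 (H(A) = (2*A)*(2*A) + A = 4*A**2 + A = A + 4*A**2)
H(V(u))**2 = (0*(1 + 4*0))**2 = (0*(1 + 0))**2 = (0*1)**2 = 0**2 = 0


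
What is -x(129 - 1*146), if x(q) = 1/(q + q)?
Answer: 1/34 ≈ 0.029412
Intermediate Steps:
x(q) = 1/(2*q)
-x(129 - 1*146) = -1/(2*(129 - 1*146)) = -1/(2*(129 - 146)) = -1/(2*(-17)) = -(-1)/(2*17) = -1*(-1/34) = 1/34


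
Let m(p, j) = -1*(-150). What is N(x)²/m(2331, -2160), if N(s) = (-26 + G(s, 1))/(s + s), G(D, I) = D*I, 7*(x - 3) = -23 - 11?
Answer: 3/8 ≈ 0.37500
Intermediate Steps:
x = -13/7 (x = 3 + (-23 - 11)/7 = 3 + (⅐)*(-34) = 3 - 34/7 = -13/7 ≈ -1.8571)
m(p, j) = 150
N(s) = (-26 + s)/(2*s) (N(s) = (-26 + s*1)/(s + s) = (-26 + s)/((2*s)) = (-26 + s)*(1/(2*s)) = (-26 + s)/(2*s))
N(x)²/m(2331, -2160) = ((-26 - 13/7)/(2*(-13/7)))²/150 = ((½)*(-7/13)*(-195/7))²*(1/150) = (15/2)²*(1/150) = (225/4)*(1/150) = 3/8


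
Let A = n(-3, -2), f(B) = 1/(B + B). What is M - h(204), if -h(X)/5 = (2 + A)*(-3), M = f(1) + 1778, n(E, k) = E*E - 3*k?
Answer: 3047/2 ≈ 1523.5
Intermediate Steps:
n(E, k) = E² - 3*k
f(B) = 1/(2*B)
A = 15 (A = (-3)² - 3*(-2) = 9 + 6 = 15)
M = 3557/2 (M = (½)/1 + 1778 = (½)*1 + 1778 = ½ + 1778 = 3557/2 ≈ 1778.5)
h(X) = 255 (h(X) = -5*(2 + 15)*(-3) = -85*(-3) = -5*(-51) = 255)
M - h(204) = 3557/2 - 1*255 = 3557/2 - 255 = 3047/2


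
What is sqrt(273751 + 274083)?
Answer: sqrt(547834) ≈ 740.16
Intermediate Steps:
sqrt(273751 + 274083) = sqrt(547834)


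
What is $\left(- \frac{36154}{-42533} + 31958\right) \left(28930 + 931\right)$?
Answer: $\frac{40590229538248}{42533} \approx 9.5432 \cdot 10^{8}$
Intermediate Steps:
$\left(- \frac{36154}{-42533} + 31958\right) \left(28930 + 931\right) = \left(\left(-36154\right) \left(- \frac{1}{42533}\right) + 31958\right) 29861 = \left(\frac{36154}{42533} + 31958\right) 29861 = \frac{1359305768}{42533} \cdot 29861 = \frac{40590229538248}{42533}$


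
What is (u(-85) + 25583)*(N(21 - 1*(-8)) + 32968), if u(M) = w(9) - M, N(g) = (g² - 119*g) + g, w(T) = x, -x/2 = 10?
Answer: 779365776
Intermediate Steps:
x = -20 (x = -2*10 = -20)
w(T) = -20
N(g) = g² - 118*g
u(M) = -20 - M
(u(-85) + 25583)*(N(21 - 1*(-8)) + 32968) = ((-20 - 1*(-85)) + 25583)*((21 - 1*(-8))*(-118 + (21 - 1*(-8))) + 32968) = ((-20 + 85) + 25583)*((21 + 8)*(-118 + (21 + 8)) + 32968) = (65 + 25583)*(29*(-118 + 29) + 32968) = 25648*(29*(-89) + 32968) = 25648*(-2581 + 32968) = 25648*30387 = 779365776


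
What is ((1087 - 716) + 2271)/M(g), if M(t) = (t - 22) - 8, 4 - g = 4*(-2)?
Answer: -1321/9 ≈ -146.78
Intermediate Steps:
g = 12 (g = 4 - 4*(-2) = 4 - 1*(-8) = 4 + 8 = 12)
M(t) = -30 + t (M(t) = (-22 + t) - 8 = -30 + t)
((1087 - 716) + 2271)/M(g) = ((1087 - 716) + 2271)/(-30 + 12) = (371 + 2271)/(-18) = 2642*(-1/18) = -1321/9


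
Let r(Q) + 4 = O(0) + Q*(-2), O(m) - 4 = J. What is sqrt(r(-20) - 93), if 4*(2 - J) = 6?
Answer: I*sqrt(210)/2 ≈ 7.2457*I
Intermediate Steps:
J = 1/2 (J = 2 - 1/4*6 = 2 - 3/2 = 1/2 ≈ 0.50000)
O(m) = 9/2 (O(m) = 4 + 1/2 = 9/2)
r(Q) = 1/2 - 2*Q (r(Q) = -4 + (9/2 + Q*(-2)) = -4 + (9/2 - 2*Q) = 1/2 - 2*Q)
sqrt(r(-20) - 93) = sqrt((1/2 - 2*(-20)) - 93) = sqrt((1/2 + 40) - 93) = sqrt(81/2 - 93) = sqrt(-105/2) = I*sqrt(210)/2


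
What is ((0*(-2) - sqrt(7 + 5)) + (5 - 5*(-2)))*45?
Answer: 675 - 90*sqrt(3) ≈ 519.12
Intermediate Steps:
((0*(-2) - sqrt(7 + 5)) + (5 - 5*(-2)))*45 = ((0 - sqrt(12)) + (5 + 10))*45 = ((0 - 2*sqrt(3)) + 15)*45 = (-2*sqrt(3) + 15)*45 = (15 - 2*sqrt(3))*45 = 675 - 90*sqrt(3)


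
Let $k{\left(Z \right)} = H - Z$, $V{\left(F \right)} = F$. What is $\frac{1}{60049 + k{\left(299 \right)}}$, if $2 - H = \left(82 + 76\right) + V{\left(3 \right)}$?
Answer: $\frac{1}{59591} \approx 1.6781 \cdot 10^{-5}$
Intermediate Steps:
$H = -159$ ($H = 2 - \left(\left(82 + 76\right) + 3\right) = 2 - \left(158 + 3\right) = 2 - 161 = -159$)
$k{\left(Z \right)} = -159 - Z$
$\frac{1}{60049 + k{\left(299 \right)}} = \frac{1}{60049 - 458} = \frac{1}{59591}$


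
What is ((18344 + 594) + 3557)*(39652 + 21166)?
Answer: 1368100910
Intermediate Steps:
((18344 + 594) + 3557)*(39652 + 21166) = (18938 + 3557)*60818 = 22495*60818 = 1368100910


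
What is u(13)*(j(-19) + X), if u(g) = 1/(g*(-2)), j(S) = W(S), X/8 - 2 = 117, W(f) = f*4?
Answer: -438/13 ≈ -33.692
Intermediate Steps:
W(f) = 4*f
X = 952 (X = 16 + 8*117 = 16 + 936 = 952)
j(S) = 4*S
u(g) = -1/(2*g) (u(g) = 1/(-2*g) = -1/(2*g))
u(13)*(j(-19) + X) = (-1/2/13)*(4*(-19) + 952) = (-1/2*1/13)*(-76 + 952) = -1/26*876 = -438/13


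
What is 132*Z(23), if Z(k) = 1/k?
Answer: 132/23 ≈ 5.7391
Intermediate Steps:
132*Z(23) = 132/23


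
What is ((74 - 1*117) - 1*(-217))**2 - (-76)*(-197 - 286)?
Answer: -6432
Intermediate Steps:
((74 - 1*117) - 1*(-217))**2 - (-76)*(-197 - 286) = ((74 - 117) + 217)**2 - (-76)*(-483) = (-43 + 217)**2 - 1*36708 = 174**2 - 36708 = 30276 - 36708 = -6432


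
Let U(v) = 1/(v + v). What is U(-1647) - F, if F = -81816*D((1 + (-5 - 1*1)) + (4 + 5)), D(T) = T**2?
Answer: 4312030463/3294 ≈ 1.3091e+6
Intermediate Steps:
U(v) = 1/(2*v)
F = -1309056 (F = -81816*((1 + (-5 - 1*1)) + (4 + 5))**2 = -81816*((1 + (-5 - 1)) + 9)**2 = -81816*((1 - 6) + 9)**2 = -81816*(-5 + 9)**2 = -81816*4**2 = -81816*16 = -1309056)
U(-1647) - F = (1/2)/(-1647) - 1*(-1309056) = (1/2)*(-1/1647) + 1309056 = -1/3294 + 1309056 = 4312030463/3294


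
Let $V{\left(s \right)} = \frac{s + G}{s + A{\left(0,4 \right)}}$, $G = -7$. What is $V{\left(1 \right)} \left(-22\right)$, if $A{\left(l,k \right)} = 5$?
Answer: $22$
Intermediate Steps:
$V{\left(s \right)} = \frac{-7 + s}{5 + s}$ ($V{\left(s \right)} = \frac{s - 7}{s + 5} = \frac{-7 + s}{5 + s}$)
$V{\left(1 \right)} \left(-22\right) = \frac{-7 + 1}{5 + 1} \left(-22\right) = \frac{1}{6} \left(-6\right) \left(-22\right) = \left(-1\right) \left(-22\right) = 22$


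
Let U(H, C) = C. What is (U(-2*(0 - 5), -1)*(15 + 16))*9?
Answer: -279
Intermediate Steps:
(U(-2*(0 - 5), -1)*(15 + 16))*9 = -(15 + 16)*9 = -1*31*9 = -31*9 = -279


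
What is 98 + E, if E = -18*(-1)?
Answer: 116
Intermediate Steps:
E = 18
98 + E = 98 + 18 = 116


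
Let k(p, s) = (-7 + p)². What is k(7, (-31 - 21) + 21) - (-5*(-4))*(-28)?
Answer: 560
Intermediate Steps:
k(7, (-31 - 21) + 21) - (-5*(-4))*(-28) = (-7 + 7)² - (-5*(-4))*(-28) = 0² - 20*(-28) = 0 - 1*(-560) = 0 + 560 = 560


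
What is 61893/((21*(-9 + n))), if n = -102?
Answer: -6877/259 ≈ -26.552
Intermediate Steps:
61893/((21*(-9 + n))) = 61893/((21*(-9 - 102))) = 61893/((21*(-111))) = 61893/(-2331) = 61893*(-1/2331) = -6877/259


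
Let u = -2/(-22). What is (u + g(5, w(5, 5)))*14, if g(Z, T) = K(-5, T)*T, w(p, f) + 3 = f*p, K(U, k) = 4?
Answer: 13566/11 ≈ 1233.3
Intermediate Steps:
w(p, f) = -3 + f*p
u = 1/11 (u = -2*(-1/22) = 1/11 ≈ 0.090909)
g(Z, T) = 4*T
(u + g(5, w(5, 5)))*14 = (1/11 + 4*(-3 + 5*5))*14 = (1/11 + 4*(-3 + 25))*14 = (1/11 + 4*22)*14 = (1/11 + 88)*14 = (969/11)*14 = 13566/11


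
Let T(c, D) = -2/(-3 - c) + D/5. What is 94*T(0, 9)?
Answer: 3478/15 ≈ 231.87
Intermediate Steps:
T(c, D) = -2/(-3 - c) + D/5 (T(c, D) = -2/(-3 - c) + D*(⅕) = -2/(-3 - c) + D/5)
94*T(0, 9) = 94*((10 + 3*9 + 9*0)/(5*(3 + 0))) = 94*((⅕)*(10 + 27 + 0)/3) = 94*((⅕)*(⅓)*37) = 94*(37/15) = 3478/15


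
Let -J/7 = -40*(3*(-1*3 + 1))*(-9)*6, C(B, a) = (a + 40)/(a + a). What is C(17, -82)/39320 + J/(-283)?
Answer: -292503046857/912459920 ≈ -320.57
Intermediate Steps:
C(B, a) = (40 + a)/(2*a) (C(B, a) = (40 + a)/((2*a)) = (40 + a)*(1/(2*a)) = (40 + a)/(2*a))
J = 90720 (J = -(-280)*((3*(-1*3 + 1))*(-9))*6 = -(-280)*((3*(-3 + 1))*(-9))*6 = -(-280)*((3*(-2))*(-9))*6 = -(-280)*-6*(-9)*6 = -(-280)*54*6 = -(-280)*324 = -7*(-12960) = 90720)
C(17, -82)/39320 + J/(-283) = ((½)*(40 - 82)/(-82))/39320 + 90720/(-283) = ((½)*(-1/82)*(-42))*(1/39320) + 90720*(-1/283) = (21/82)*(1/39320) - 90720/283 = 21/3224240 - 90720/283 = -292503046857/912459920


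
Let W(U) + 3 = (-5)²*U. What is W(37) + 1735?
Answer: 2657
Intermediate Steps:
W(U) = -3 + 25*U (W(U) = -3 + (-5)²*U = -3 + 25*U)
W(37) + 1735 = (-3 + 25*37) + 1735 = (-3 + 925) + 1735 = 922 + 1735 = 2657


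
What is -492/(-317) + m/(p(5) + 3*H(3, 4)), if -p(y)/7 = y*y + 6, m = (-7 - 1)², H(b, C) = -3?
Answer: 45452/35821 ≈ 1.2689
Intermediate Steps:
m = 64 (m = (-8)² = 64)
p(y) = -42 - 7*y² (p(y) = -7*(y*y + 6) = -7*(y² + 6) = -7*(6 + y²) = -42 - 7*y²)
-492/(-317) + m/(p(5) + 3*H(3, 4)) = -492/(-317) + 64/((-42 - 7*5²) + 3*(-3)) = -492*(-1/317) + 64/((-42 - 7*25) - 9) = 492/317 + 64/((-42 - 175) - 9) = 492/317 + 64/(-217 - 9) = 492/317 + 64/(-226) = 492/317 + 64*(-1/226) = 492/317 - 32/113 = 45452/35821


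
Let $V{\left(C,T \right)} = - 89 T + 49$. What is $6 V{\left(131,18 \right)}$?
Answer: $-9318$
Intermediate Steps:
$V{\left(C,T \right)} = 49 - 89 T$
$6 V{\left(131,18 \right)} = 6 \left(49 - 1602\right) = 6 \left(-1553\right) = -9318$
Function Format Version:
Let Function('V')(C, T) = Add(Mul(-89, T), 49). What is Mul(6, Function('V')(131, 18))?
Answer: -9318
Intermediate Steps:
Function('V')(C, T) = Add(49, Mul(-89, T))
Mul(6, Function('V')(131, 18)) = Mul(6, Add(49, Mul(-89, 18))) = Mul(6, Add(49, -1602)) = Mul(6, -1553) = -9318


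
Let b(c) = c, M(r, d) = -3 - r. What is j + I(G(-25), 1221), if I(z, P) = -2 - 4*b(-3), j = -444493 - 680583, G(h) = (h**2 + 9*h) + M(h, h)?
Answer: -1125066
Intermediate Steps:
G(h) = -3 + h**2 + 8*h (G(h) = (h**2 + 9*h) + (-3 - h) = -3 + h**2 + 8*h)
j = -1125076
I(z, P) = 10 (I(z, P) = -2 - 4*(-3) = -2 + 12 = 10)
j + I(G(-25), 1221) = -1125076 + 10 = -1125066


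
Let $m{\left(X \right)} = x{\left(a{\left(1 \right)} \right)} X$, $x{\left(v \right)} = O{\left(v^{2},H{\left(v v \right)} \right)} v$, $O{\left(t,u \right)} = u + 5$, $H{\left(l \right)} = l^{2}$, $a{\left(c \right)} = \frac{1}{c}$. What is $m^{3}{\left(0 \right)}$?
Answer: $0$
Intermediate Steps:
$O{\left(t,u \right)} = 5 + u$
$x{\left(v \right)} = v \left(5 + v^{4}\right)$ ($x{\left(v \right)} = \left(5 + \left(v v\right)^{2}\right) v = \left(5 + \left(v^{2}\right)^{2}\right) v = \left(5 + v^{4}\right) v = v \left(5 + v^{4}\right)$)
$m{\left(X \right)} = 6 X$ ($m{\left(X \right)} = \frac{5 + \left(1^{-1}\right)^{4}}{1} X = 1 \left(5 + 1^{4}\right) X = 1 \left(5 + 1\right) X = 1 \cdot 6 X = 6 X$)
$m^{3}{\left(0 \right)} = \left(6 \cdot 0\right)^{3} = 0^{3} = 0$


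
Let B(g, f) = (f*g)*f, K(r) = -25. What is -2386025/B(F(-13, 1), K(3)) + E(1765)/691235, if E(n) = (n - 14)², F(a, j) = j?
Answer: -13179101922/3456175 ≈ -3813.2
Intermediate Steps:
E(n) = (-14 + n)²
B(g, f) = g*f²
-2386025/B(F(-13, 1), K(3)) + E(1765)/691235 = -2386025/(1*(-25)²) + (-14 + 1765)²/691235 = -2386025/(1*625) + 1751²*(1/691235) = -2386025/625 + 3066001*(1/691235) = -2386025*1/625 + 3066001/691235 = -95441/25 + 3066001/691235 = -13179101922/3456175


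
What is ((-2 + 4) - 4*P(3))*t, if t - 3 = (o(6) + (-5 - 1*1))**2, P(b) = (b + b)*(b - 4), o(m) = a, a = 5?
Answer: 104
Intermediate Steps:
o(m) = 5
P(b) = 2*b*(-4 + b) (P(b) = (2*b)*(-4 + b) = 2*b*(-4 + b))
t = 4 (t = 3 + (5 + (-5 - 1*1))**2 = 3 + (5 + (-5 - 1))**2 = 3 + (5 - 6)**2 = 3 + (-1)**2 = 3 + 1 = 4)
((-2 + 4) - 4*P(3))*t = ((-2 + 4) - 8*3*(-4 + 3))*4 = (2 - 8*3*(-1))*4 = (2 - 4*(-6))*4 = (2 + 24)*4 = 26*4 = 104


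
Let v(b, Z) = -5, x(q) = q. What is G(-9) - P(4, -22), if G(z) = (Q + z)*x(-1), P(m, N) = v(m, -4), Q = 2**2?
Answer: 10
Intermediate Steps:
Q = 4
P(m, N) = -5
G(z) = -4 - z (G(z) = (4 + z)*(-1) = -4 - z)
G(-9) - P(4, -22) = (-4 - 1*(-9)) - 1*(-5) = (-4 + 9) + 5 = 5 + 5 = 10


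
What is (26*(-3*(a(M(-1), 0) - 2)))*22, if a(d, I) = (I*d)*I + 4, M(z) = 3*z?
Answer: -3432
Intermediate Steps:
a(d, I) = 4 + d*I² (a(d, I) = d*I² + 4 = 4 + d*I²)
(26*(-3*(a(M(-1), 0) - 2)))*22 = (26*(-3*((4 + (3*(-1))*0²) - 2)))*22 = (26*(-3*((4 - 3*0) - 2)))*22 = (26*(-3*((4 + 0) - 2)))*22 = (26*(-3*(4 - 2)))*22 = (26*(-3*2))*22 = (26*(-6))*22 = -156*22 = -3432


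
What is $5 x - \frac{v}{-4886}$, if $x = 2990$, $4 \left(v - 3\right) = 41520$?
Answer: $\frac{73056083}{4886} \approx 14952.0$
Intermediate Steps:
$v = 10383$ ($v = 3 + \frac{1}{4} \cdot 41520 = 3 + 10380 = 10383$)
$5 x - \frac{v}{-4886} = 5 \cdot 2990 - \frac{10383}{-4886} = 14950 - 10383 \left(- \frac{1}{4886}\right) = 14950 - - \frac{10383}{4886} = 14950 + \frac{10383}{4886} = \frac{73056083}{4886}$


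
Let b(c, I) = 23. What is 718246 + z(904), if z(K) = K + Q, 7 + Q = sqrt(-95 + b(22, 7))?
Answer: 719143 + 6*I*sqrt(2) ≈ 7.1914e+5 + 8.4853*I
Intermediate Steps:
Q = -7 + 6*I*sqrt(2) (Q = -7 + sqrt(-95 + 23) = -7 + sqrt(-72) = -7 + 6*I*sqrt(2) ≈ -7.0 + 8.4853*I)
z(K) = -7 + K + 6*I*sqrt(2) (z(K) = K + (-7 + 6*I*sqrt(2)) = -7 + K + 6*I*sqrt(2))
718246 + z(904) = 718246 + (-7 + 904 + 6*I*sqrt(2)) = 718246 + (897 + 6*I*sqrt(2)) = 719143 + 6*I*sqrt(2)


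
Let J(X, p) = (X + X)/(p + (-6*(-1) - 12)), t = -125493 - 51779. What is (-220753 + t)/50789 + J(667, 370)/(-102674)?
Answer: -7437794906963/949077181052 ≈ -7.8369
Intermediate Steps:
t = -177272
J(X, p) = 2*X/(-6 + p) (J(X, p) = (2*X)/(p + (6 - 12)) = (2*X)/(p - 6) = (2*X)/(-6 + p) = 2*X/(-6 + p))
(-220753 + t)/50789 + J(667, 370)/(-102674) = (-220753 - 177272)/50789 + (2*667/(-6 + 370))/(-102674) = -398025*1/50789 + (2*667/364)*(-1/102674) = -398025/50789 + (2*667*(1/364))*(-1/102674) = -398025/50789 + (667/182)*(-1/102674) = -398025/50789 - 667/18686668 = -7437794906963/949077181052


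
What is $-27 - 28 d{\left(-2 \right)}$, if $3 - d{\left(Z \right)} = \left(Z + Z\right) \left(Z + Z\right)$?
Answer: $337$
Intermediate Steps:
$d{\left(Z \right)} = 3 - 4 Z^{2}$ ($d{\left(Z \right)} = 3 - \left(Z + Z\right) \left(Z + Z\right) = 3 - 2 Z 2 Z = 3 - 4 Z^{2}$)
$-27 - 28 d{\left(-2 \right)} = -27 - 28 \left(3 - 4 \left(-2\right)^{2}\right) = -27 - 28 \left(3 - 16\right) = -27 - -364 = -27 + 364 = 337$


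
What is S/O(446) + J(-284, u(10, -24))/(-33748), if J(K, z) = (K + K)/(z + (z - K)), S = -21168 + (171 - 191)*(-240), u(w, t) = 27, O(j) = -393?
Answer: 7779463269/186786743 ≈ 41.649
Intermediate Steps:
S = -16368 (S = -21168 - 20*(-240) = -21168 + 4800 = -16368)
J(K, z) = 2*K/(-K + 2*z) (J(K, z) = (2*K)/(-K + 2*z) = 2*K/(-K + 2*z))
S/O(446) + J(-284, u(10, -24))/(-33748) = -16368/(-393) + (2*(-284)/(-1*(-284) + 2*27))/(-33748) = -16368*(-1/393) + (2*(-284)/(284 + 54))*(-1/33748) = 5456/131 + (2*(-284)/338)*(-1/33748) = 5456/131 + (2*(-284)*(1/338))*(-1/33748) = 5456/131 - 284/169*(-1/33748) = 5456/131 + 71/1425853 = 7779463269/186786743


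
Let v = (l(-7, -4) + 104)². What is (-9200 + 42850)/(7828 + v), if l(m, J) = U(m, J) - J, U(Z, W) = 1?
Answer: 33650/19709 ≈ 1.7073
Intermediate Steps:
l(m, J) = 1 - J
v = 11881 (v = ((1 - 1*(-4)) + 104)² = ((1 + 4) + 104)² = (5 + 104)² = 109² = 11881)
(-9200 + 42850)/(7828 + v) = (-9200 + 42850)/(7828 + 11881) = 33650/19709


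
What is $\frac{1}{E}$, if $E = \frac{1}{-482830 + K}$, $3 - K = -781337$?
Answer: $298510$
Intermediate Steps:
$K = 781340$ ($K = 3 - -781337 = 3 + 781337 = 781340$)
$E = \frac{1}{298510}$ ($E = \frac{1}{-482830 + 781340} = \frac{1}{298510} \approx 3.35 \cdot 10^{-6}$)
$\frac{1}{E} = \frac{1}{\frac{1}{298510}} = 298510$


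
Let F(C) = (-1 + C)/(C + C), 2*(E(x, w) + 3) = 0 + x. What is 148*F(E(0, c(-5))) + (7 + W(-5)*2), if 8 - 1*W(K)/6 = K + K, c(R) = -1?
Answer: 965/3 ≈ 321.67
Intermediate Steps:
W(K) = 48 - 12*K (W(K) = 48 - 6*(K + K) = 48 - 12*K)
E(x, w) = -3 + x/2 (E(x, w) = -3 + (0 + x)/2 = -3 + x/2)
F(C) = (-1 + C)/(2*C) (F(C) = (-1 + C)/((2*C)) = (-1 + C)*(1/(2*C)) = (-1 + C)/(2*C))
148*F(E(0, c(-5))) + (7 + W(-5)*2) = 148*((-1 + (-3 + (1/2)*0))/(2*(-3 + (1/2)*0))) + (7 + (48 - 12*(-5))*2) = 148*((-1 + (-3 + 0))/(2*(-3 + 0))) + (7 + (48 + 60)*2) = 148*((1/2)*(-1 - 3)/(-3)) + (7 + 108*2) = 148*((1/2)*(-1/3)*(-4)) + (7 + 216) = 148*(2/3) + 223 = 296/3 + 223 = 965/3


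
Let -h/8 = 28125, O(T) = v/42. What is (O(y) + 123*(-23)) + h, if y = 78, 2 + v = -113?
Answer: -9568933/42 ≈ -2.2783e+5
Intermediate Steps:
v = -115 (v = -2 - 113 = -115)
O(T) = -115/42
h = -225000 (h = -8*28125 = -225000)
(O(y) + 123*(-23)) + h = (-115/42 + 123*(-23)) - 225000 = (-115/42 - 2829) - 225000 = -118933/42 - 225000 = -9568933/42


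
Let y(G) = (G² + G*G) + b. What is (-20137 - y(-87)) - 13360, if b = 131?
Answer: -48766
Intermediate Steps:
y(G) = 131 + 2*G² (y(G) = (G² + G*G) + 131 = (G² + G²) + 131 = 2*G² + 131 = 131 + 2*G²)
(-20137 - y(-87)) - 13360 = (-20137 - (131 + 2*(-87)²)) - 13360 = (-20137 - (131 + 2*7569)) - 13360 = (-20137 - (131 + 15138)) - 13360 = (-20137 - 1*15269) - 13360 = (-20137 - 15269) - 13360 = -35406 - 13360 = -48766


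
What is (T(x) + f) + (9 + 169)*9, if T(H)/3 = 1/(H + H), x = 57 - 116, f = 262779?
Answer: 31196955/118 ≈ 2.6438e+5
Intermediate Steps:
x = -59
T(H) = 3/(2*H) (T(H) = 3/(H + H) = 3/((2*H)) = 3*(1/(2*H)) = 3/(2*H))
(T(x) + f) + (9 + 169)*9 = ((3/2)/(-59) + 262779) + (9 + 169)*9 = ((3/2)*(-1/59) + 262779) + 178*9 = (-3/118 + 262779) + 1602 = 31007919/118 + 1602 = 31196955/118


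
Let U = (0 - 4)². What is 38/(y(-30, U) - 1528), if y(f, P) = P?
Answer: -19/756 ≈ -0.025132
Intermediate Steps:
U = 16 (U = (-4)² = 16)
38/(y(-30, U) - 1528) = 38/(16 - 1528) = 38/(-1512) = -1/1512*38 = -19/756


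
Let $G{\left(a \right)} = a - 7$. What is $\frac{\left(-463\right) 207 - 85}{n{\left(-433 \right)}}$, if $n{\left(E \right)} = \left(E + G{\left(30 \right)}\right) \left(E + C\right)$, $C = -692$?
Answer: $- \frac{47963}{230625} \approx -0.20797$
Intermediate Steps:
$G{\left(a \right)} = -7 + a$ ($G{\left(a \right)} = a - 7 = -7 + a$)
$n{\left(E \right)} = \left(-692 + E\right) \left(23 + E\right)$ ($n{\left(E \right)} = \left(E + \left(-7 + 30\right)\right) \left(E - 692\right) = \left(E + 23\right) \left(-692 + E\right) = \left(23 + E\right) \left(-692 + E\right) = \left(-692 + E\right) \left(23 + E\right)$)
$\frac{\left(-463\right) 207 - 85}{n{\left(-433 \right)}} = \frac{\left(-463\right) 207 - 85}{-15916 + \left(-433\right)^{2} - -289677} = \frac{-95841 - 85}{-15916 + 187489 + 289677} = - \frac{95926}{461250} = \left(-95926\right) \frac{1}{461250} = - \frac{47963}{230625}$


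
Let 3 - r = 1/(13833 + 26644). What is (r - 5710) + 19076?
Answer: 541137012/40477 ≈ 13369.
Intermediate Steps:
r = 121430/40477 (r = 3 - 1/(13833 + 26644) = 3 - 1/40477 = 121430/40477 ≈ 3.0000)
(r - 5710) + 19076 = (121430/40477 - 5710) + 19076 = -231002240/40477 + 19076 = 541137012/40477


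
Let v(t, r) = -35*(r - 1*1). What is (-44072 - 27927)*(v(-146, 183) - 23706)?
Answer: 2165441924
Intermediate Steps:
v(t, r) = 35 - 35*r (v(t, r) = -35*(r - 1) = -35*(-1 + r) = 35 - 35*r)
(-44072 - 27927)*(v(-146, 183) - 23706) = (-44072 - 27927)*((35 - 35*183) - 23706) = -71999*((35 - 6405) - 23706) = -71999*(-6370 - 23706) = -71999*(-30076) = 2165441924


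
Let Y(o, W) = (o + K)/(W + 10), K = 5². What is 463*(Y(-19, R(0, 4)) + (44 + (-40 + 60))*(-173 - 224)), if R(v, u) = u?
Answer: -82345939/7 ≈ -1.1764e+7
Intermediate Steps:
K = 25
Y(o, W) = (25 + o)/(10 + W) (Y(o, W) = (o + 25)/(W + 10) = (25 + o)/(10 + W))
463*(Y(-19, R(0, 4)) + (44 + (-40 + 60))*(-173 - 224)) = 463*((25 - 19)/(10 + 4) + (44 + (-40 + 60))*(-173 - 224)) = 463*(6/14 + (44 + 20)*(-397)) = 463*((1/14)*6 + 64*(-397)) = 463*(3/7 - 25408) = 463*(-177853/7) = -82345939/7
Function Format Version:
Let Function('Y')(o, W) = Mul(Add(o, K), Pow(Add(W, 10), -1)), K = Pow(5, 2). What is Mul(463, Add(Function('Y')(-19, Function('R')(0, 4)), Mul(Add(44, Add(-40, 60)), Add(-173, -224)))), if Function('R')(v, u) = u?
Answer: Rational(-82345939, 7) ≈ -1.1764e+7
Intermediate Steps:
K = 25
Function('Y')(o, W) = Mul(Pow(Add(10, W), -1), Add(25, o)) (Function('Y')(o, W) = Mul(Add(o, 25), Pow(Add(W, 10), -1)) = Mul(Add(25, o), Pow(Add(10, W), -1)) = Mul(Pow(Add(10, W), -1), Add(25, o)))
Mul(463, Add(Function('Y')(-19, Function('R')(0, 4)), Mul(Add(44, Add(-40, 60)), Add(-173, -224)))) = Mul(463, Add(Mul(Pow(Add(10, 4), -1), Add(25, -19)), Mul(Add(44, Add(-40, 60)), Add(-173, -224)))) = Mul(463, Add(Mul(Pow(14, -1), 6), Mul(Add(44, 20), -397))) = Mul(463, Add(Mul(Rational(1, 14), 6), Mul(64, -397))) = Mul(463, Add(Rational(3, 7), -25408)) = Mul(463, Rational(-177853, 7)) = Rational(-82345939, 7)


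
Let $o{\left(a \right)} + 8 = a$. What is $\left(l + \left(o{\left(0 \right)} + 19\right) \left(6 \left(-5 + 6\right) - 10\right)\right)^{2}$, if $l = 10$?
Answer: $1156$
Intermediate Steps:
$o{\left(a \right)} = -8 + a$
$\left(l + \left(o{\left(0 \right)} + 19\right) \left(6 \left(-5 + 6\right) - 10\right)\right)^{2} = \left(10 + \left(\left(-8 + 0\right) + 19\right) \left(6 \left(-5 + 6\right) - 10\right)\right)^{2} = \left(10 + \left(-8 + 19\right) \left(6 \cdot 1 - 10\right)\right)^{2} = \left(10 + 11 \left(6 - 10\right)\right)^{2} = \left(10 + 11 \left(-4\right)\right)^{2} = \left(10 - 44\right)^{2} = \left(-34\right)^{2} = 1156$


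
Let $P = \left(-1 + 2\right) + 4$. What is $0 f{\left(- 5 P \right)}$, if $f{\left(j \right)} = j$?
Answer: $0$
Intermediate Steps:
$P = 5$ ($P = 1 + 4 = 5$)
$0 f{\left(- 5 P \right)} = 0 \left(\left(-5\right) 5\right) = 0 \left(-25\right) = 0$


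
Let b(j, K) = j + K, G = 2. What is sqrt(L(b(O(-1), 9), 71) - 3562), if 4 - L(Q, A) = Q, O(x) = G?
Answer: I*sqrt(3569) ≈ 59.741*I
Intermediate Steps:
O(x) = 2
b(j, K) = K + j
L(Q, A) = 4 - Q
sqrt(L(b(O(-1), 9), 71) - 3562) = sqrt((4 - (9 + 2)) - 3562) = sqrt((4 - 1*11) - 3562) = sqrt((4 - 11) - 3562) = sqrt(-7 - 3562) = sqrt(-3569) = I*sqrt(3569)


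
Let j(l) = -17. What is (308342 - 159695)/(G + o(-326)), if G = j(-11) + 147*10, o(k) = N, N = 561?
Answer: 148647/2014 ≈ 73.807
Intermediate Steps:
o(k) = 561
G = 1453 (G = -17 + 147*10 = -17 + 1470 = 1453)
(308342 - 159695)/(G + o(-326)) = (308342 - 159695)/(1453 + 561) = 148647/2014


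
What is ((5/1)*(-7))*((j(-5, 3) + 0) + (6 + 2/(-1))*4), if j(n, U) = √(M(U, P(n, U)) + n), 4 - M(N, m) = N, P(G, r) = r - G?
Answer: -560 - 70*I ≈ -560.0 - 70.0*I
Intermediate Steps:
M(N, m) = 4 - N
j(n, U) = √(4 + n - U) (j(n, U) = √((4 - U) + n) = √(4 + n - U))
((5/1)*(-7))*((j(-5, 3) + 0) + (6 + 2/(-1))*4) = ((5/1)*(-7))*((√(4 - 5 - 1*3) + 0) + (6 + 2/(-1))*4) = ((5*1)*(-7))*((√(4 - 5 - 3) + 0) + (6 + 2*(-1))*4) = (5*(-7))*((√(-4) + 0) + (6 - 2)*4) = -35*((2*I + 0) + 4*4) = -35*(2*I + 16) = -35*(16 + 2*I) = -560 - 70*I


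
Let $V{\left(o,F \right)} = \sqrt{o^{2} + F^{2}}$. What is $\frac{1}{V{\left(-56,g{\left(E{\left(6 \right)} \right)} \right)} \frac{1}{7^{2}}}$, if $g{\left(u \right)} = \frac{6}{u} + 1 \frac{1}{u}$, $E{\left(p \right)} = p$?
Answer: $\frac{42 \sqrt{2305}}{2305} \approx 0.87481$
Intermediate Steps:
$g{\left(u \right)} = \frac{7}{u}$ ($g{\left(u \right)} = \frac{6}{u} + \frac{1}{u} = \frac{7}{u}$)
$V{\left(o,F \right)} = \sqrt{F^{2} + o^{2}}$
$\frac{1}{V{\left(-56,g{\left(E{\left(6 \right)} \right)} \right)} \frac{1}{7^{2}}} = \frac{1}{\sqrt{\left(\frac{7}{6}\right)^{2} + \left(-56\right)^{2}} \frac{1}{7^{2}}} = \frac{1}{\sqrt{\left(7 \cdot \frac{1}{6}\right)^{2} + 3136} \cdot \frac{1}{49}} = \frac{1}{\sqrt{\left(\frac{7}{6}\right)^{2} + 3136} \cdot \frac{1}{49}} = \frac{1}{\sqrt{\frac{49}{36} + 3136} \cdot \frac{1}{49}} = \frac{1}{\sqrt{\frac{112945}{36}} \cdot \frac{1}{49}} = \frac{1}{\frac{7 \sqrt{2305}}{6} \cdot \frac{1}{49}} = \frac{1}{\frac{1}{42} \sqrt{2305}} = \frac{42 \sqrt{2305}}{2305}$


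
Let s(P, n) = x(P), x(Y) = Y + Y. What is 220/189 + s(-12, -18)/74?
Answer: 5872/6993 ≈ 0.83970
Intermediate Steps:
x(Y) = 2*Y
s(P, n) = 2*P
220/189 + s(-12, -18)/74 = 220/189 + (2*(-12))/74 = 220*(1/189) - 24*1/74 = 220/189 - 12/37 = 5872/6993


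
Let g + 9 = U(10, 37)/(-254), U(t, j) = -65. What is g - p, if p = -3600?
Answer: 912179/254 ≈ 3591.3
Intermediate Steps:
g = -2221/254 (g = -9 - 65/(-254) = -9 - 65*(-1/254) = -9 + 65/254 = -2221/254 ≈ -8.7441)
g - p = -2221/254 - 1*(-3600) = -2221/254 + 3600 = 912179/254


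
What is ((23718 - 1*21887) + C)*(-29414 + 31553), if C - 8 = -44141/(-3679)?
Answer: 14566209258/3679 ≈ 3.9593e+6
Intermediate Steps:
C = 73573/3679 (C = 8 - 44141/(-3679) = 8 - 44141*(-1/3679) = 8 + 44141/3679 = 73573/3679 ≈ 19.998)
((23718 - 1*21887) + C)*(-29414 + 31553) = ((23718 - 1*21887) + 73573/3679)*(-29414 + 31553) = ((23718 - 21887) + 73573/3679)*2139 = (1831 + 73573/3679)*2139 = (6809822/3679)*2139 = 14566209258/3679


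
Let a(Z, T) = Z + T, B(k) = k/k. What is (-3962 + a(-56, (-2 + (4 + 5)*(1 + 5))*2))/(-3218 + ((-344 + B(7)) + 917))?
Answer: 1957/1322 ≈ 1.4803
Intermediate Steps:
B(k) = 1
a(Z, T) = T + Z
(-3962 + a(-56, (-2 + (4 + 5)*(1 + 5))*2))/(-3218 + ((-344 + B(7)) + 917)) = (-3962 + ((-2 + (4 + 5)*(1 + 5))*2 - 56))/(-3218 + ((-344 + 1) + 917)) = (-3962 + ((-2 + 9*6)*2 - 56))/(-3218 + (-343 + 917)) = (-3962 + ((-2 + 54)*2 - 56))/(-3218 + 574) = (-3962 + (52*2 - 56))/(-2644) = (-3962 + (104 - 56))*(-1/2644) = (-3962 + 48)*(-1/2644) = -3914*(-1/2644) = 1957/1322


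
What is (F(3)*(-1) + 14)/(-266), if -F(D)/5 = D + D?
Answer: -22/133 ≈ -0.16541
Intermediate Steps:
F(D) = -10*D (F(D) = -5*(D + D) = -10*D)
(F(3)*(-1) + 14)/(-266) = (-10*3*(-1) + 14)/(-266) = (-30*(-1) + 14)*(-1/266) = (30 + 14)*(-1/266) = 44*(-1/266) = -22/133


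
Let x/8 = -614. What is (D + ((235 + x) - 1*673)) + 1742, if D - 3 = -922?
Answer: -4527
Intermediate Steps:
x = -4912 (x = 8*(-614) = -4912)
D = -919 (D = 3 - 922 = -919)
(D + ((235 + x) - 1*673)) + 1742 = (-919 + ((235 - 4912) - 1*673)) + 1742 = (-919 + (-4677 - 673)) + 1742 = (-919 - 5350) + 1742 = -6269 + 1742 = -4527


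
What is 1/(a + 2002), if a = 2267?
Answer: 1/4269 ≈ 0.00023425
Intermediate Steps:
1/(a + 2002) = 1/(2267 + 2002) = 1/4269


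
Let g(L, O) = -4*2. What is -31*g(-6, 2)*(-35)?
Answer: -8680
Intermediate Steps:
g(L, O) = -8
-31*g(-6, 2)*(-35) = -31*(-8)*(-35) = 248*(-35) = -8680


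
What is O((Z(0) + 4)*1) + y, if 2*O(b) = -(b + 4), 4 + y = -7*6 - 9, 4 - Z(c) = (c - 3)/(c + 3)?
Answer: -123/2 ≈ -61.500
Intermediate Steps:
Z(c) = 4 - (-3 + c)/(3 + c) (Z(c) = 4 - (c - 3)/(c + 3) = 4 - (-3 + c)/(3 + c))
y = -55 (y = -4 + (-7*6 - 9) = -4 + (-42 - 9) = -4 - 51 = -55)
O(b) = -2 - b/2 (O(b) = (-(b + 4))/2 = (-(4 + b))/2 = (-4 - b)/2 = -2 - b/2)
O((Z(0) + 4)*1) + y = (-2 - (3*(5 + 0)/(3 + 0) + 4)/2) - 55 = (-2 - (3*5/3 + 4)/2) - 55 = (-2 - (3*(⅓)*5 + 4)/2) - 55 = (-2 - (5 + 4)/2) - 55 = (-2 - 9/2) - 55 = -13/2 - 55 = -123/2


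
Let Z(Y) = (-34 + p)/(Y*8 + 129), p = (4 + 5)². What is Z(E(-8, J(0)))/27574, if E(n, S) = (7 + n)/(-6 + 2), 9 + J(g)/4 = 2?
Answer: 47/3612194 ≈ 1.3011e-5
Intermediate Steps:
J(g) = -28 (J(g) = -36 + 4*2 = -36 + 8 = -28)
p = 81 (p = 9² = 81)
E(n, S) = -7/4 - n/4 (E(n, S) = (7 + n)/(-4) = (7 + n)*(-¼) = -7/4 - n/4)
Z(Y) = 47/(129 + 8*Y) (Z(Y) = (-34 + 81)/(Y*8 + 129) = 47/(8*Y + 129) = 47/(129 + 8*Y))
Z(E(-8, J(0)))/27574 = (47/(129 + 8*(-7/4 - ¼*(-8))))/27574 = (47/(129 + 8*(-7/4 + 2)))*(1/27574) = (47/(129 + 8*(¼)))*(1/27574) = (47/(129 + 2))*(1/27574) = (47/131)*(1/27574) = 47/3612194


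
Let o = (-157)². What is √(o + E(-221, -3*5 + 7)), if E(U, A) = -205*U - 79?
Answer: 5*√2795 ≈ 264.34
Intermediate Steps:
E(U, A) = -79 - 205*U
o = 24649
√(o + E(-221, -3*5 + 7)) = √(24649 + (-79 - 205*(-221))) = √(24649 + (-79 + 45305)) = √(24649 + 45226) = √69875 = 5*√2795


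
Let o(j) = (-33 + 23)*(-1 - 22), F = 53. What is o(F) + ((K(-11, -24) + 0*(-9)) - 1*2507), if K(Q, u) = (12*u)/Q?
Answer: -24759/11 ≈ -2250.8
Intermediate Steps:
K(Q, u) = 12*u/Q
o(j) = 230 (o(j) = -10*(-23) = 230)
o(F) + ((K(-11, -24) + 0*(-9)) - 1*2507) = 230 + ((12*(-24)/(-11) + 0*(-9)) - 1*2507) = 230 + ((12*(-24)*(-1/11) + 0) - 2507) = 230 + ((288/11 + 0) - 2507) = 230 + (288/11 - 2507) = 230 - 27289/11 = -24759/11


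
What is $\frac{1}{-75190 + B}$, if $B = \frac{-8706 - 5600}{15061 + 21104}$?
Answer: $- \frac{36165}{2719260656} \approx -1.33 \cdot 10^{-5}$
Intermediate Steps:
$B = - \frac{14306}{36165} \approx -0.39558$
$\frac{1}{-75190 + B} = \frac{1}{-75190 - \frac{14306}{36165}} = \frac{1}{- \frac{2719260656}{36165}} = - \frac{36165}{2719260656}$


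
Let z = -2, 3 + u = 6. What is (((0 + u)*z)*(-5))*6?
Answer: 180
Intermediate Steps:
u = 3 (u = -3 + 6 = 3)
(((0 + u)*z)*(-5))*6 = (((0 + 3)*(-2))*(-5))*6 = ((3*(-2))*(-5))*6 = -6*(-5)*6 = 30*6 = 180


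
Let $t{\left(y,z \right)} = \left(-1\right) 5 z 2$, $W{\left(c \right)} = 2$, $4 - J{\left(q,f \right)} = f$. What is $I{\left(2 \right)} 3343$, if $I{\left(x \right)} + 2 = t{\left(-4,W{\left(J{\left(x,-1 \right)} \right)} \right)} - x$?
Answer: $-80232$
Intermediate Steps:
$J{\left(q,f \right)} = 4 - f$
$t{\left(y,z \right)} = - 10 z$ ($t{\left(y,z \right)} = - 5 z 2 = - 10 z$)
$I{\left(x \right)} = -22 - x$ ($I{\left(x \right)} = -2 - \left(20 + x\right) = -22 - x$)
$I{\left(2 \right)} 3343 = \left(-22 - 2\right) 3343 = \left(-24\right) 3343 = -80232$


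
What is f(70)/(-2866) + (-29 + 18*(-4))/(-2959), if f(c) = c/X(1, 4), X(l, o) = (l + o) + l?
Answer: 764833/25441482 ≈ 0.030062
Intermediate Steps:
X(l, o) = o + 2*l
f(c) = c/6 (f(c) = c/(4 + 2*1) = c/(4 + 2) = c/6)
f(70)/(-2866) + (-29 + 18*(-4))/(-2959) = ((⅙)*70)/(-2866) + (-29 + 18*(-4))/(-2959) = (35/3)*(-1/2866) + (-29 - 72)*(-1/2959) = -35/8598 - 101*(-1/2959) = -35/8598 + 101/2959 = 764833/25441482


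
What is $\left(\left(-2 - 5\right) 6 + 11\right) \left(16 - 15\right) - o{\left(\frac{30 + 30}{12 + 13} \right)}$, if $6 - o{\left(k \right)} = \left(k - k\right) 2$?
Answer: $-37$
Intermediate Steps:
$o{\left(k \right)} = 6$ ($o{\left(k \right)} = 6 - \left(k - k\right) 2 = 6 - 0 \cdot 2 = 6 - 0 = 6 + 0 = 6$)
$\left(\left(-2 - 5\right) 6 + 11\right) \left(16 - 15\right) - o{\left(\frac{30 + 30}{12 + 13} \right)} = \left(\left(-2 - 5\right) 6 + 11\right) \left(16 - 15\right) - 6 = \left(\left(-7\right) 6 + 11\right) \left(16 - 15\right) - 6 = \left(-42 + 11\right) 1 - 6 = \left(-31\right) 1 - 6 = -31 - 6 = -37$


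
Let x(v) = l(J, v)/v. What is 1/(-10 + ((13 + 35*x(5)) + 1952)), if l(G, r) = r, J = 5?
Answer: 1/1990 ≈ 0.00050251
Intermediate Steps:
x(v) = 1 (x(v) = v/v = 1)
1/(-10 + ((13 + 35*x(5)) + 1952)) = 1/(-10 + ((13 + 35*1) + 1952)) = 1/(-10 + ((13 + 35) + 1952)) = 1/(-10 + (48 + 1952)) = 1/(-10 + 2000) = 1/1990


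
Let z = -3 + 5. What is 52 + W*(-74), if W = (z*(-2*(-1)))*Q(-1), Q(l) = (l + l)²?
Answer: -1132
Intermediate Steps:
Q(l) = 4*l² (Q(l) = (2*l)² = 4*l²)
z = 2
W = 16 (W = (2*(-2*(-1)))*(4*(-1)²) = (2*2)*(4*1) = 4*4 = 16)
52 + W*(-74) = 52 + 16*(-74) = 52 - 1184 = -1132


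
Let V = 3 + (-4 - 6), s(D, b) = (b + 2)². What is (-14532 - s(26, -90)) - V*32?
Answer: -22052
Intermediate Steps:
s(D, b) = (2 + b)²
V = -7 (V = 3 - 10 = -7)
(-14532 - s(26, -90)) - V*32 = (-14532 - (2 - 90)²) - 1*(-7)*32 = (-14532 - 1*(-88)²) + 7*32 = (-14532 - 1*7744) + 224 = (-14532 - 7744) + 224 = -22276 + 224 = -22052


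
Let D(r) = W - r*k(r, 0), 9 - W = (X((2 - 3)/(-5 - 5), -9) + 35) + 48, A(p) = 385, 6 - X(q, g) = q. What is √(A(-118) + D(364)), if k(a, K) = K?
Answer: 3*√3390/10 ≈ 17.467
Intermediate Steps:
X(q, g) = 6 - q
W = -799/10 (W = 9 - (((6 - (2 - 3)/(-5 - 5)) + 35) + 48) = 9 - (((6 - (-1)/(-10)) + 35) + 48) = 9 - (((6 - (-1)*(-1)/10) + 35) + 48) = 9 - (((6 - 1*⅒) + 35) + 48) = 9 - (((6 - ⅒) + 35) + 48) = 9 - ((59/10 + 35) + 48) = 9 - (409/10 + 48) = 9 - 1*889/10 = 9 - 889/10 = -799/10 ≈ -79.900)
D(r) = -799/10 (D(r) = -799/10 - r*0 = -799/10 - 1*0 = -799/10 + 0 = -799/10)
√(A(-118) + D(364)) = √(385 - 799/10) = √(3051/10) = 3*√3390/10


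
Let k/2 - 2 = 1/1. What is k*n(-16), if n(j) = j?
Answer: -96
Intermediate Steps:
k = 6 (k = 4 + 2/1 = 4 + 2*1 = 4 + 2 = 6)
k*n(-16) = 6*(-16) = -96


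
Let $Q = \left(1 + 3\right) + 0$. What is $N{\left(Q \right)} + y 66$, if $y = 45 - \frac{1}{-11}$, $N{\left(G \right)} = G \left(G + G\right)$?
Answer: $3008$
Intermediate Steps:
$Q = 4$ ($Q = 4 + 0 = 4$)
$N{\left(G \right)} = 2 G^{2}$ ($N{\left(G \right)} = G 2 G = 2 G^{2}$)
$y = \frac{496}{11}$ ($y = 45 - - \frac{1}{11} = 45 + \frac{1}{11} = \frac{496}{11} \approx 45.091$)
$N{\left(Q \right)} + y 66 = 2 \cdot 4^{2} + \frac{496}{11} \cdot 66 = 2 \cdot 16 + 2976 = 32 + 2976 = 3008$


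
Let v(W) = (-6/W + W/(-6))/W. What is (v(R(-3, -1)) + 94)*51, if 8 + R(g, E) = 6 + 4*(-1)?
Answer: 4777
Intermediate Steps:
R(g, E) = -6 (R(g, E) = -8 + (6 + 4*(-1)) = -8 + (6 - 4) = -8 + 2 = -6)
v(W) = (-6/W - W/6)/W (v(W) = (-6/W + W*(-1/6))/W = (-6/W - W/6)/W)
(v(R(-3, -1)) + 94)*51 = ((-1/6 - 6/(-6)**2) + 94)*51 = ((-1/6 - 6*1/36) + 94)*51 = ((-1/6 - 1/6) + 94)*51 = (-1/3 + 94)*51 = (281/3)*51 = 4777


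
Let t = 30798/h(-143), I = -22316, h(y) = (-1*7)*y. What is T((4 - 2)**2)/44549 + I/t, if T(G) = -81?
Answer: -497576067061/686010051 ≈ -725.32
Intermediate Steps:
h(y) = -7*y
t = 30798/1001 (t = 30798/((-7*(-143))) = 30798/1001 ≈ 30.767)
T((4 - 2)**2)/44549 + I/t = -81/44549 - 22316/30798/1001 = -81*1/44549 - 22316*1001/30798 = -81/44549 - 11169158/15399 = -497576067061/686010051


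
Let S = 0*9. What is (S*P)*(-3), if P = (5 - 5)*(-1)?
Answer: 0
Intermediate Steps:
P = 0 (P = 0*(-1) = 0)
S = 0
(S*P)*(-3) = (0*0)*(-3) = 0*(-3) = 0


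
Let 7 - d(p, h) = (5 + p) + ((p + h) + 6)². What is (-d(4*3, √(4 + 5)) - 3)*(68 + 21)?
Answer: 39872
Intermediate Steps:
d(p, h) = 2 - p - (6 + h + p)² (d(p, h) = 7 - ((5 + p) + ((p + h) + 6)²) = 7 - ((5 + p) + ((h + p) + 6)²) = 7 - ((5 + p) + (6 + h + p)²) = 7 - (5 + p + (6 + h + p)²) = 7 + (-5 - p - (6 + h + p)²) = 2 - p - (6 + h + p)²)
(-d(4*3, √(4 + 5)) - 3)*(68 + 21) = (-(2 - 4*3 - (6 + √(4 + 5) + 4*3)²) - 3)*(68 + 21) = (-(2 - 1*12 - (6 + √9 + 12)²) - 3)*89 = (-(2 - 12 - (6 + 3 + 12)²) - 3)*89 = (-(2 - 12 - 1*21²) - 3)*89 = (-(2 - 12 - 1*441) - 3)*89 = (-(2 - 12 - 441) - 3)*89 = (-1*(-451) - 3)*89 = (451 - 3)*89 = 448*89 = 39872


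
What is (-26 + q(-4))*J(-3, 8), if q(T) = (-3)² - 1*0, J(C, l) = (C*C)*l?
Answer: -1224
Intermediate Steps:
J(C, l) = l*C² (J(C, l) = C²*l = l*C²)
q(T) = 9 (q(T) = 9 + 0 = 9)
(-26 + q(-4))*J(-3, 8) = (-26 + 9)*(8*(-3)²) = -136*9 = -17*72 = -1224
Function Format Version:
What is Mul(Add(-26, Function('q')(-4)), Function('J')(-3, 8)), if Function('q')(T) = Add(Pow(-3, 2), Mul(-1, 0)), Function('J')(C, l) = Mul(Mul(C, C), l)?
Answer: -1224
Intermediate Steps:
Function('J')(C, l) = Mul(l, Pow(C, 2)) (Function('J')(C, l) = Mul(Pow(C, 2), l) = Mul(l, Pow(C, 2)))
Function('q')(T) = 9 (Function('q')(T) = Add(9, 0) = 9)
Mul(Add(-26, Function('q')(-4)), Function('J')(-3, 8)) = Mul(Add(-26, 9), Mul(8, Pow(-3, 2))) = Mul(-17, Mul(8, 9)) = Mul(-17, 72) = -1224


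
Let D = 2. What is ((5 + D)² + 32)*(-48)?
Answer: -3888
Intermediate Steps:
((5 + D)² + 32)*(-48) = ((5 + 2)² + 32)*(-48) = (7² + 32)*(-48) = (49 + 32)*(-48) = 81*(-48) = -3888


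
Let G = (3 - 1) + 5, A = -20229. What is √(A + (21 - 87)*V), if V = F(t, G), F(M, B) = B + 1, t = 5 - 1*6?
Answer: I*√20757 ≈ 144.07*I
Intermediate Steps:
t = -1 (t = 5 - 6 = -1)
G = 7 (G = 2 + 5 = 7)
F(M, B) = 1 + B
V = 8 (V = 1 + 7 = 8)
√(A + (21 - 87)*V) = √(-20229 + (21 - 87)*8) = √(-20229 - 66*8) = √(-20229 - 528) = √(-20757) = I*√20757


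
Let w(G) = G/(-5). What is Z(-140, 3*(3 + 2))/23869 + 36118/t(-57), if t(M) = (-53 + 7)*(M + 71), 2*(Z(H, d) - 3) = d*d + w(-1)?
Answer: -2155065239/38429090 ≈ -56.079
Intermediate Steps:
w(G) = -G/5 (w(G) = G*(-1/5) = -G/5)
Z(H, d) = 31/10 + d**2/2 (Z(H, d) = 3 + (d*d - 1/5*(-1))/2 = 3 + (d**2 + 1/5)/2 = 3 + (1/5 + d**2)/2 = 3 + (1/10 + d**2/2) = 31/10 + d**2/2)
t(M) = -3266 - 46*M (t(M) = -46*(71 + M) = -3266 - 46*M)
Z(-140, 3*(3 + 2))/23869 + 36118/t(-57) = (31/10 + (3*(3 + 2))**2/2)/23869 + 36118/(-3266 - 46*(-57)) = (31/10 + (3*5)**2/2)*(1/23869) + 36118/(-3266 + 2622) = (31/10 + (1/2)*15**2)*(1/23869) + 36118/(-644) = (31/10 + (1/2)*225)*(1/23869) + 36118*(-1/644) = (31/10 + 225/2)*(1/23869) - 18059/322 = (578/5)*(1/23869) - 18059/322 = 578/119345 - 18059/322 = -2155065239/38429090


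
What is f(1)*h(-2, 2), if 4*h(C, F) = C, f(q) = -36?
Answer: 18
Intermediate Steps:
h(C, F) = C/4
f(1)*h(-2, 2) = -9*(-2) = -36*(-1/2) = 18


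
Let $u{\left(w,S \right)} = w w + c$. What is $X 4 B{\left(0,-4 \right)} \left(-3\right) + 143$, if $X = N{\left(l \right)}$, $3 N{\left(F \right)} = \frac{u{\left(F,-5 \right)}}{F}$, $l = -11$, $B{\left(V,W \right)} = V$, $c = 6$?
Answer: $143$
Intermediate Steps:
$u{\left(w,S \right)} = 6 + w^{2}$ ($u{\left(w,S \right)} = w w + 6 = w^{2} + 6 = 6 + w^{2}$)
$N{\left(F \right)} = \frac{6 + F^{2}}{3 F}$ ($N{\left(F \right)} = \frac{\left(6 + F^{2}\right) \frac{1}{F}}{3} = \frac{\frac{1}{F} \left(6 + F^{2}\right)}{3} = \frac{6 + F^{2}}{3 F}$)
$X = - \frac{127}{33}$ ($X = \frac{2}{-11} + \frac{1}{3} \left(-11\right) = 2 \left(- \frac{1}{11}\right) - \frac{11}{3} = - \frac{2}{11} - \frac{11}{3} = - \frac{127}{33} \approx -3.8485$)
$X 4 B{\left(0,-4 \right)} \left(-3\right) + 143 = - \frac{127 \cdot 4 \cdot 0 \left(-3\right)}{33} + 143 = - \frac{127 \cdot 0 \left(-3\right)}{33} + 143 = \left(- \frac{127}{33}\right) 0 + 143 = 0 + 143 = 143$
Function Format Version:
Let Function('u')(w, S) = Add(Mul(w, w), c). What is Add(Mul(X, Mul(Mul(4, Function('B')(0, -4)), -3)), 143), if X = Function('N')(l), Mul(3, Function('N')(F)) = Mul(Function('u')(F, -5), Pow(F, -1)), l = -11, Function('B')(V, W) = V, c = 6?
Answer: 143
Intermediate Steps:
Function('u')(w, S) = Add(6, Pow(w, 2)) (Function('u')(w, S) = Add(Mul(w, w), 6) = Add(Pow(w, 2), 6) = Add(6, Pow(w, 2)))
Function('N')(F) = Mul(Rational(1, 3), Pow(F, -1), Add(6, Pow(F, 2))) (Function('N')(F) = Mul(Rational(1, 3), Mul(Add(6, Pow(F, 2)), Pow(F, -1))) = Mul(Rational(1, 3), Mul(Pow(F, -1), Add(6, Pow(F, 2)))) = Mul(Rational(1, 3), Pow(F, -1), Add(6, Pow(F, 2))))
X = Rational(-127, 33) (X = Add(Mul(2, Pow(-11, -1)), Mul(Rational(1, 3), -11)) = Add(Mul(2, Rational(-1, 11)), Rational(-11, 3)) = Add(Rational(-2, 11), Rational(-11, 3)) = Rational(-127, 33) ≈ -3.8485)
Add(Mul(X, Mul(Mul(4, Function('B')(0, -4)), -3)), 143) = Add(Mul(Rational(-127, 33), Mul(Mul(4, 0), -3)), 143) = Add(Mul(Rational(-127, 33), Mul(0, -3)), 143) = Add(Mul(Rational(-127, 33), 0), 143) = Add(0, 143) = 143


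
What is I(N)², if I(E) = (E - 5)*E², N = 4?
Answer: 256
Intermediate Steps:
I(E) = E²*(-5 + E) (I(E) = (-5 + E)*E² = E²*(-5 + E))
I(N)² = (4²*(-5 + 4))² = (16*(-1))² = (-16)² = 256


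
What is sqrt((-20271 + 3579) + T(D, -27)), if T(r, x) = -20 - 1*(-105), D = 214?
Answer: I*sqrt(16607) ≈ 128.87*I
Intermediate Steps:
T(r, x) = 85 (T(r, x) = -20 + 105 = 85)
sqrt((-20271 + 3579) + T(D, -27)) = sqrt((-20271 + 3579) + 85) = sqrt(-16692 + 85) = sqrt(-16607) = I*sqrt(16607)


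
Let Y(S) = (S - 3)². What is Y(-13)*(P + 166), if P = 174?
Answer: 87040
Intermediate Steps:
Y(S) = (-3 + S)²
Y(-13)*(P + 166) = (-3 - 13)²*(174 + 166) = (-16)²*340 = 256*340 = 87040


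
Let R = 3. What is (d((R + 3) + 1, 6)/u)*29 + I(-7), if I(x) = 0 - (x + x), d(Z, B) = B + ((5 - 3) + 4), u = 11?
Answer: 502/11 ≈ 45.636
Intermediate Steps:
d(Z, B) = 6 + B (d(Z, B) = B + (2 + 4) = B + 6 = 6 + B)
I(x) = -2*x (I(x) = 0 - 2*x = -2*x)
(d((R + 3) + 1, 6)/u)*29 + I(-7) = ((6 + 6)/11)*29 - 2*(-7) = (12*(1/11))*29 + 14 = (12/11)*29 + 14 = 348/11 + 14 = 502/11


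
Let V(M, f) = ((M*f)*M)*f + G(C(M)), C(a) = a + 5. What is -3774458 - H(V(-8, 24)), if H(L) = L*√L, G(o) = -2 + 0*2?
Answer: -3774458 - 36862*√36862 ≈ -1.0852e+7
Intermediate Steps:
C(a) = 5 + a
G(o) = -2 (G(o) = -2 + 0 = -2)
V(M, f) = -2 + M²*f² (V(M, f) = ((M*f)*M)*f - 2 = (f*M²)*f - 2 = M²*f² - 2 = -2 + M²*f²)
H(L) = L^(3/2)
-3774458 - H(V(-8, 24)) = -3774458 - (-2 + (-8)²*24²)^(3/2) = -3774458 - (-2 + 64*576)^(3/2) = -3774458 - (-2 + 36864)^(3/2) = -3774458 - 36862^(3/2) = -3774458 - 36862*√36862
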